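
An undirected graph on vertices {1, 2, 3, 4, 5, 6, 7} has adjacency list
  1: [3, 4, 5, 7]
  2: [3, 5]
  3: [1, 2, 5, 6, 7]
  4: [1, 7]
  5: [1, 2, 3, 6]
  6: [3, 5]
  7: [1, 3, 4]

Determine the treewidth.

A width-2 tree decomposition is:
Bags: B1 = {1, 3, 5}  B2 = {3, 5, 6}  B3 = {1, 3, 7}  B4 = {2, 3, 5}  B5 = {1, 4, 7}
Tree: B1–B2, B1–B3, B2–B4, B3–B5
The largest bag has 3 vertices, giving width 2; this decomposition certifies tw(G) ≤ 2. Conversely, {1, 3, 5} is a clique of size 3, and the vertices of any clique must share a bag in every tree decomposition; so some bag has ≥ 3 vertices and tw(G) ≥ 2. The upper and lower bounds meet at 2, so that is the treewidth.

2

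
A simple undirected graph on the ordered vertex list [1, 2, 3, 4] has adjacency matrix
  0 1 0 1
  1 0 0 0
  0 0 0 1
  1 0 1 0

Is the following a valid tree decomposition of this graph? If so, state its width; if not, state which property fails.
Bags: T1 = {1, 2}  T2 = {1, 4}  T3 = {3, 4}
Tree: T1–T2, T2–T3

Checking the three conditions: (i) the bags cover all of {1, 2, 3, 4}; (ii) for each edge, some bag contains both endpoints; (iii) the bags containing any fixed vertex form a subtree. All hold, so the decomposition is valid with width 2 − 1 = 1.

Yes; width 1.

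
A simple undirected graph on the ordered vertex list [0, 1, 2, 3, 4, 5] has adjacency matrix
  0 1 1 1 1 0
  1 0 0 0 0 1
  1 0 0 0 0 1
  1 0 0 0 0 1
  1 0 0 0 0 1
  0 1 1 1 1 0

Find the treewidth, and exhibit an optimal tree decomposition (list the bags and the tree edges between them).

The largest bag has 3 vertices, giving width 2; this decomposition certifies tw(G) ≤ 2. For the lower bound, G contains the cycle 5–1–0–2–5, so G is not a forest; only forests have treewidth ≤ 1, hence tw(G) ≥ 2. Hence tw(G) = 2 exactly.

Treewidth 2.
Bags: B1 = {0, 1, 5}  B2 = {0, 2, 5}  B3 = {0, 3, 5}  B4 = {0, 4, 5}
Tree: B1–B2, B2–B3, B3–B4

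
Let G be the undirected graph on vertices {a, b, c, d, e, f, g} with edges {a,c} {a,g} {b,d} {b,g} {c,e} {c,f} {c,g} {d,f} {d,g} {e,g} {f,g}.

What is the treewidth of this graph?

2

A width-2 tree decomposition is:
Bags: B1 = {d, f, g}  B2 = {c, f, g}  B3 = {c, e, g}  B4 = {b, d, g}  B5 = {a, c, g}
Tree: B1–B2, B2–B3, B1–B4, B3–B5
The largest bag has 3 vertices, giving width 2; this decomposition certifies tw(G) ≤ 2. For the lower bound, the 3 vertices {d, f, g} are pairwise adjacent, and any tree decomposition puts a clique entirely inside one bag — forcing width ≥ 2. The upper and lower bounds meet at 2, so that is the treewidth.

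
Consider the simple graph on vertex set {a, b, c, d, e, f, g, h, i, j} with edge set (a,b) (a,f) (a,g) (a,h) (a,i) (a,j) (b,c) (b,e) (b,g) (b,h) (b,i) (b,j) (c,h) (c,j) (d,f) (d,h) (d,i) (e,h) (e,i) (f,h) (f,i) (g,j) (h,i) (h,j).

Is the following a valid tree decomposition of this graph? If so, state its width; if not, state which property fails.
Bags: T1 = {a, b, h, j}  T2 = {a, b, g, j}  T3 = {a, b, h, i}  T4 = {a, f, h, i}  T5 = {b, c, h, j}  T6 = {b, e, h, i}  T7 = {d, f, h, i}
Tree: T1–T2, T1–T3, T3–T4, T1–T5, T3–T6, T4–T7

Checking the three conditions: (i) the bags cover all of {a, b, c, d, e, f, g, h, i, j}; (ii) for each edge, some bag contains both endpoints; (iii) the bags containing any fixed vertex form a subtree. All hold, so the decomposition is valid with width 4 − 1 = 3.

Yes; width 3.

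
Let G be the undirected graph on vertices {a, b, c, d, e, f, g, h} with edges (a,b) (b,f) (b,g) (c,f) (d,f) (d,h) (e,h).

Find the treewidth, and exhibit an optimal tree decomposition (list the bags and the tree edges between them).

The largest bag has 2 vertices, giving width 1; this decomposition certifies tw(G) ≤ 1. Since G has at least one edge (e.g. b–g), it is not an edgeless graph, so tw(G) ≥ 1. Combining the bounds, tw(G) = 1.

Treewidth 1.
Bags: B1 = {b, g}  B2 = {b, f}  B3 = {c, f}  B4 = {a, b}  B5 = {d, f}  B6 = {d, h}  B7 = {e, h}
Tree: B1–B2, B2–B3, B1–B4, B3–B5, B5–B6, B6–B7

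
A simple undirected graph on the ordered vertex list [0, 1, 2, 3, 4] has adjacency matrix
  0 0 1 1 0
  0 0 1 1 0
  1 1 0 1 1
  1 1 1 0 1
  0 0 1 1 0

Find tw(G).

2

A width-2 tree decomposition is:
Bags: B1 = {1, 2, 3}  B2 = {2, 3, 4}  B3 = {0, 2, 3}
Tree: B1–B2, B2–B3
The largest bag has 3 vertices, giving width 2; this decomposition certifies tw(G) ≤ 2. For the lower bound, the 3 vertices {0, 2, 3} are pairwise adjacent, and any tree decomposition puts a clique entirely inside one bag — forcing width ≥ 2. Therefore the treewidth is 2.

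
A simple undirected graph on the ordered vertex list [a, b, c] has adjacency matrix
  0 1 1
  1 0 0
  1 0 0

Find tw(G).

A width-1 tree decomposition is:
Bags: B1 = {a, b}  B2 = {a, c}
Tree: B1–B2
Every bag has size at most 2, so the width is 2 − 1 = 1 and tw(G) ≤ 1. Since G has at least one edge (e.g. b–a), it is not an edgeless graph, so tw(G) ≥ 1. The upper and lower bounds meet at 1, so that is the treewidth.

1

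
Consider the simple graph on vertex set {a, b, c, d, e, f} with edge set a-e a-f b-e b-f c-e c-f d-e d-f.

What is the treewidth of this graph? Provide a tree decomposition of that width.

Every bag has size at most 3, so the width is 3 − 1 = 2 and tw(G) ≤ 2. For the lower bound, G contains the cycle f–c–e–b–f, so G is not a forest; only forests have treewidth ≤ 1, hence tw(G) ≥ 2. The upper and lower bounds meet at 2, so that is the treewidth.

Treewidth 2.
One optimal decomposition is:
Bags: B1 = {c, e, f}  B2 = {b, e, f}  B3 = {a, e, f}  B4 = {d, e, f}
Tree: B1–B2, B2–B3, B3–B4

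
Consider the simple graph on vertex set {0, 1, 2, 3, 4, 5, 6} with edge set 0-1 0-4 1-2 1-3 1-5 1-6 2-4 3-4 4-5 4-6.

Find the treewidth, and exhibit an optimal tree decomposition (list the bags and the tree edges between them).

Treewidth 2.
One optimal decomposition is:
Bags: B1 = {0, 1, 4}  B2 = {1, 4, 5}  B3 = {1, 4, 6}  B4 = {1, 2, 4}  B5 = {1, 3, 4}
Tree: B1–B2, B2–B3, B3–B4, B4–B5

Each bag holds 3 vertices, so the decomposition has width 2, which upper-bounds the treewidth. The edges 4–0–1–5–4 form a cycle, so G is not a tree and its treewidth is at least 2. Hence tw(G) = 2 exactly.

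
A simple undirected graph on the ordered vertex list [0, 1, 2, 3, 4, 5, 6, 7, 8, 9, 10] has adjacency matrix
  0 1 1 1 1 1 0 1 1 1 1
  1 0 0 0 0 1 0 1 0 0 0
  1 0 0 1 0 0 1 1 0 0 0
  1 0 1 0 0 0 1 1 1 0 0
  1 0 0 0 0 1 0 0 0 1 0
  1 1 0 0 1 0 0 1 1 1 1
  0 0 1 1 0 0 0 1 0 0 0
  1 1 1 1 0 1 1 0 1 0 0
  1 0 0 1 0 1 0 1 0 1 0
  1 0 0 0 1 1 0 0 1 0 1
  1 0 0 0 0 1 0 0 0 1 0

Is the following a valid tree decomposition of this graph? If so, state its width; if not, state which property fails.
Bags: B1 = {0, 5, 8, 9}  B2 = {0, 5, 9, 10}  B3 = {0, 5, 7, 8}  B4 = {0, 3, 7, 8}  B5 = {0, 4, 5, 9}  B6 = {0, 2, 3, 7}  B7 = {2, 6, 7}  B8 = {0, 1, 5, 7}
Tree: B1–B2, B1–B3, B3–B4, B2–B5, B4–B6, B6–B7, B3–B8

No — edge (3,6) lies in no bag.

A tree decomposition must satisfy three properties: every vertex lies in some bag; for every edge, both endpoints lie together in some bag; and for every vertex, the bags containing it form a connected subtree. Here edge (3,6) lies in no bag, so the decomposition is invalid.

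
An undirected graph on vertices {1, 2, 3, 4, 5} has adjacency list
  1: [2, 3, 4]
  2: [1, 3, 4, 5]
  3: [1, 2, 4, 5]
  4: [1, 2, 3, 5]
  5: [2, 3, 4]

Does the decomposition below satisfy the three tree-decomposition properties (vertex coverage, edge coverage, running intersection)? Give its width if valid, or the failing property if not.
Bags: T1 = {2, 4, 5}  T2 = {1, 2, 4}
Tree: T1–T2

No — vertex 3 appears in no bag.

A tree decomposition must satisfy three properties: every vertex lies in some bag; for every edge, both endpoints lie together in some bag; and for every vertex, the bags containing it form a connected subtree. Here vertex 3 appears in no bag, so the decomposition is invalid.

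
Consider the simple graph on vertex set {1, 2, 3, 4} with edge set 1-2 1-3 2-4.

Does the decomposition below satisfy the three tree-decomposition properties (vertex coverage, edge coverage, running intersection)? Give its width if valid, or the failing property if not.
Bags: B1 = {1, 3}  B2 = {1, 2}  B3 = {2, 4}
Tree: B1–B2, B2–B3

Yes; width 1.

Every vertex of G appears in some bag (union = {1, 2, 3, 4}); every edge is covered by a bag; and for each vertex v the set of bags containing v is connected in the bag tree. The decomposition is therefore valid. The largest bag has 2 vertices, so the width is 1.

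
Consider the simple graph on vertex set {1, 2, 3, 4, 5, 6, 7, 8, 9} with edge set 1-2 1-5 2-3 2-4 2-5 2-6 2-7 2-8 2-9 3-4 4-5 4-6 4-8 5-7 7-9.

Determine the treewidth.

2

A width-2 tree decomposition is:
Bags: B1 = {1, 2, 5}  B2 = {2, 4, 5}  B3 = {2, 5, 7}  B4 = {2, 4, 8}  B5 = {2, 4, 6}  B6 = {2, 7, 9}  B7 = {2, 3, 4}
Tree: B1–B2, B1–B3, B2–B4, B4–B5, B3–B6, B5–B7
Each bag holds 3 vertices, so the decomposition has width 2, which upper-bounds the treewidth. Conversely, {1, 2, 5} is a clique of size 3, and the vertices of any clique must share a bag in every tree decomposition; so some bag has ≥ 3 vertices and tw(G) ≥ 2. The upper and lower bounds meet at 2, so that is the treewidth.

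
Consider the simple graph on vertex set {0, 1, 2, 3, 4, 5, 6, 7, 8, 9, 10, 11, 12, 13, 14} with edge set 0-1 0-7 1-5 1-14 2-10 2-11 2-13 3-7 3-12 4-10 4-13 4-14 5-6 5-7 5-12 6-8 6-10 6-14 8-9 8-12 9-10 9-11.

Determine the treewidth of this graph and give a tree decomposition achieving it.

Every bag has size at most 4, so the width is 4 − 1 = 3 and tw(G) ≤ 3. For the lower bound: the 4 vertex sets {2,11,13}, {9}, {10}, {4,6,8,14} are disjoint, each induces a connected subgraph, and every pair is joined by at least one edge of G. Contracting each set to a single vertex therefore yields K_{4} as a minor, and since treewidth is minor-monotone, tw(G) ≥ tw(K_{4}) = 3. Combining the bounds, tw(G) = 3.

Treewidth 3.
One such decomposition:
Bags: B1 = {2, 9, 11, 13}  B2 = {2, 9, 10, 13}  B3 = {4, 9, 10, 13}  B4 = {4, 8, 9, 10}  B5 = {4, 6, 8, 10}  B6 = {4, 6, 8, 14}  B7 = {6, 8, 12, 14}  B8 = {5, 6, 12, 14}  B9 = {1, 5, 12, 14}  B10 = {1, 3, 5, 12}  B11 = {1, 3, 5, 7}  B12 = {0, 1, 3, 7}
Tree: B1–B2, B2–B3, B3–B4, B4–B5, B5–B6, B6–B7, B7–B8, B8–B9, B9–B10, B10–B11, B11–B12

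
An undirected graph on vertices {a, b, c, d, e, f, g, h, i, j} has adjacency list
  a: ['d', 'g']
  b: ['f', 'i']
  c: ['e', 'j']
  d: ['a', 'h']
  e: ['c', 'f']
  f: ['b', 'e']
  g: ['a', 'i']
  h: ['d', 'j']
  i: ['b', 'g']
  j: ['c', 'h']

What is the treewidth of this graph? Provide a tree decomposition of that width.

Treewidth 2.
One optimal decomposition is:
Bags: B1 = {a, d, h}  B2 = {a, h, j}  B3 = {a, c, j}  B4 = {a, c, e}  B5 = {a, e, f}  B6 = {a, b, f}  B7 = {a, b, i}  B8 = {a, g, i}
Tree: B1–B2, B2–B3, B3–B4, B4–B5, B5–B6, B6–B7, B7–B8

Each bag holds 3 vertices, so the decomposition has width 2, which upper-bounds the treewidth. For the lower bound, G contains the cycle a–d–h–j–c–e–f–b–i–g–a, so G is not a forest; only forests have treewidth ≤ 1, hence tw(G) ≥ 2. The upper and lower bounds meet at 2, so that is the treewidth.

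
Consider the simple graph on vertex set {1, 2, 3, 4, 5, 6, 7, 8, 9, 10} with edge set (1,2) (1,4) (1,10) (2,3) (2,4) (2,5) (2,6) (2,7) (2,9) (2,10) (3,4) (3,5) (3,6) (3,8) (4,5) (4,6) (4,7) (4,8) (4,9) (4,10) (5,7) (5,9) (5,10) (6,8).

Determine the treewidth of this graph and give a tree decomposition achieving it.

Treewidth 3.
Bags: B1 = {2, 3, 4, 5}  B2 = {2, 3, 4, 6}  B3 = {2, 4, 5, 9}  B4 = {2, 4, 5, 10}  B5 = {3, 4, 6, 8}  B6 = {2, 4, 5, 7}  B7 = {1, 2, 4, 10}
Tree: B1–B2, B1–B3, B3–B4, B2–B5, B4–B6, B4–B7

Each bag holds 4 vertices, so the decomposition has width 3, which upper-bounds the treewidth. For the lower bound, the 4 vertices {3, 4, 6, 8} are pairwise adjacent, and any tree decomposition puts a clique entirely inside one bag — forcing width ≥ 3. Hence tw(G) = 3 exactly.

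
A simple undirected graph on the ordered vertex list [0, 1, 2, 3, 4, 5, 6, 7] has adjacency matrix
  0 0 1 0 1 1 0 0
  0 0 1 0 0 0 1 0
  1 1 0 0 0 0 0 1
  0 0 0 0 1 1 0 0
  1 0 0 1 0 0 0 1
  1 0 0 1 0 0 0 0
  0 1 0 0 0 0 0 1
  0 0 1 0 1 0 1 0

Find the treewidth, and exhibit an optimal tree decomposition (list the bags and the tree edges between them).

Treewidth 2.
One such decomposition:
Bags: B1 = {1, 2, 6}  B2 = {2, 6, 7}  B3 = {0, 2, 7}  B4 = {0, 4, 7}  B5 = {0, 4, 5}  B6 = {3, 4, 5}
Tree: B1–B2, B2–B3, B3–B4, B4–B5, B5–B6

Each bag holds 3 vertices, so the decomposition has width 2, which upper-bounds the treewidth. For the lower bound, G contains the cycle 1–6–7–2–1, so G is not a forest; only forests have treewidth ≤ 1, hence tw(G) ≥ 2. Hence tw(G) = 2 exactly.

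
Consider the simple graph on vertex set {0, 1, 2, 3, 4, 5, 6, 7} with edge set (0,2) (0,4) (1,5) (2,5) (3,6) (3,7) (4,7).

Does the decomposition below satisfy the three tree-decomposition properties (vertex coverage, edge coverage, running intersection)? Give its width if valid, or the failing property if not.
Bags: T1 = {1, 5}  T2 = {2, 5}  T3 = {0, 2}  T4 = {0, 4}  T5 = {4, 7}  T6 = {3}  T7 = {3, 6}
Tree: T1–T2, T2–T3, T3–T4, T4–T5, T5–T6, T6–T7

No — edge (7,3) lies in no bag.

A tree decomposition must satisfy three properties: every vertex lies in some bag; for every edge, both endpoints lie together in some bag; and for every vertex, the bags containing it form a connected subtree. Here edge (7,3) lies in no bag, so the decomposition is invalid.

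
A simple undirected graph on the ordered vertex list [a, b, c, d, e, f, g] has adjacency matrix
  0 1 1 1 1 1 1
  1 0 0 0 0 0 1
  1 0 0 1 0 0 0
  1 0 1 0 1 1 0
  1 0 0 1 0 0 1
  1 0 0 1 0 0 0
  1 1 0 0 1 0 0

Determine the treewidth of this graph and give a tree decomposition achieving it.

Each bag holds 3 vertices, so the decomposition has width 2, which upper-bounds the treewidth. Conversely, {a, d, e} is a clique of size 3, and the vertices of any clique must share a bag in every tree decomposition; so some bag has ≥ 3 vertices and tw(G) ≥ 2. The upper and lower bounds meet at 2, so that is the treewidth.

Treewidth 2.
One such decomposition:
Bags: B1 = {a, e, g}  B2 = {a, d, e}  B3 = {a, d, f}  B4 = {a, c, d}  B5 = {a, b, g}
Tree: B1–B2, B2–B3, B3–B4, B1–B5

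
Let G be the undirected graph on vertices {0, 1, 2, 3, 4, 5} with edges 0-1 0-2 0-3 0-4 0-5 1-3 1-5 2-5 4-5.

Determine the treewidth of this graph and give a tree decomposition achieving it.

Each bag holds 3 vertices, so the decomposition has width 2, which upper-bounds the treewidth. For the lower bound, the 3 vertices {0, 1, 3} are pairwise adjacent, and any tree decomposition puts a clique entirely inside one bag — forcing width ≥ 2. Hence tw(G) = 2 exactly.

Treewidth 2.
One optimal decomposition is:
Bags: B1 = {0, 1, 5}  B2 = {0, 1, 3}  B3 = {0, 2, 5}  B4 = {0, 4, 5}
Tree: B1–B2, B1–B3, B3–B4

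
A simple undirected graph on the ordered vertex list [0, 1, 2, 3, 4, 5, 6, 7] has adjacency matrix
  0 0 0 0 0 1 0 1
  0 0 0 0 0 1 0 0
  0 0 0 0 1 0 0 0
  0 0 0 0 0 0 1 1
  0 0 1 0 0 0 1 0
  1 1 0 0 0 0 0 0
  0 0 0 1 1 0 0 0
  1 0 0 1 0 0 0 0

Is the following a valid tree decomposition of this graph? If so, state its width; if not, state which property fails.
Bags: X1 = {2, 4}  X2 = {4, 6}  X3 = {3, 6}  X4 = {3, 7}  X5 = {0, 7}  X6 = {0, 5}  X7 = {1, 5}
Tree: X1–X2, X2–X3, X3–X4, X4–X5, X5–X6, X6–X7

Yes; width 1.

Vertex coverage: the bags together contain {0, 1, 2, 3, 4, 5, 6, 7}, the full vertex set. Edge coverage: each edge of G has both endpoints in at least one bag. Running intersection: for every vertex, the bags containing it form a connected subtree. All three properties hold, so this is a valid tree decomposition of width max|bag| − 1 = 1, and hence tw(G) ≤ 1.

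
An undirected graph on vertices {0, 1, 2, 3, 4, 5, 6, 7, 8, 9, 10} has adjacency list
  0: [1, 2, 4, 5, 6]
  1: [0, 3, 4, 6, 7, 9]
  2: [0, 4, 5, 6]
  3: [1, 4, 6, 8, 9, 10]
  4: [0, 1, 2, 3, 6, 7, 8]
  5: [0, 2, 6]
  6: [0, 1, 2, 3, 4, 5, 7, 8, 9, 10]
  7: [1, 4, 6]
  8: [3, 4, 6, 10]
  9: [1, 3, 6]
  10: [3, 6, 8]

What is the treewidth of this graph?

3

A width-3 tree decomposition is:
Bags: B1 = {0, 1, 4, 6}  B2 = {1, 3, 4, 6}  B3 = {0, 2, 4, 6}  B4 = {3, 4, 6, 8}  B5 = {1, 3, 6, 9}  B6 = {1, 4, 6, 7}  B7 = {3, 6, 8, 10}  B8 = {0, 2, 5, 6}
Tree: B1–B2, B1–B3, B2–B4, B2–B5, B1–B6, B4–B7, B3–B8
Each bag holds 4 vertices, so the decomposition has width 3, which upper-bounds the treewidth. For the lower bound, the 4 vertices {1, 3, 6, 9} are pairwise adjacent, and any tree decomposition puts a clique entirely inside one bag — forcing width ≥ 3. Hence tw(G) = 3 exactly.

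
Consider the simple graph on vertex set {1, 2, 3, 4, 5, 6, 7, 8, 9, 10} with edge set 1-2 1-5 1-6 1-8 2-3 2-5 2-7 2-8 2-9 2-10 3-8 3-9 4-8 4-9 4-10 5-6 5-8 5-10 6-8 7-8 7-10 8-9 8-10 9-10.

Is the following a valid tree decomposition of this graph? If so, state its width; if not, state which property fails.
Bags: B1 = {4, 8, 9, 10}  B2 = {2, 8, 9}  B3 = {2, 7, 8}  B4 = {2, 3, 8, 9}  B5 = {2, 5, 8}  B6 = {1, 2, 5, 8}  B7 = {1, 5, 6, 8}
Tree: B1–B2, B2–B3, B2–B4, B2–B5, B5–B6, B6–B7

A tree decomposition must satisfy three properties: every vertex lies in some bag; for every edge, both endpoints lie together in some bag; and for every vertex, the bags containing it form a connected subtree. Here edge (10,2) lies in no bag, so the decomposition is invalid.

No — edge (10,2) lies in no bag.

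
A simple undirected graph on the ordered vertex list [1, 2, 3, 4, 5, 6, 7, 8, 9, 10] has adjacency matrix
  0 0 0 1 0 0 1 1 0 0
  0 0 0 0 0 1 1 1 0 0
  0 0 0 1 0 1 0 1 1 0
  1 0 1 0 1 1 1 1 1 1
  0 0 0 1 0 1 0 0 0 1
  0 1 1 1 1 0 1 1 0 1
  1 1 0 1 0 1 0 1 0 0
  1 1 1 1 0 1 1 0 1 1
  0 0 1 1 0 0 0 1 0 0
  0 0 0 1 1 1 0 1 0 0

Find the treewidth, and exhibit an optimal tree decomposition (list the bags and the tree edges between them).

Each bag holds 4 vertices, so the decomposition has width 3, which upper-bounds the treewidth. On the other hand G contains the 4-clique {2, 6, 7, 8}. A clique must lie in a single bag of any decomposition, so no decomposition can have width below 3. Hence tw(G) = 3 exactly.

Treewidth 3.
Bags: B1 = {4, 6, 7, 8}  B2 = {1, 4, 7, 8}  B3 = {4, 6, 8, 10}  B4 = {3, 4, 6, 8}  B5 = {4, 5, 6, 10}  B6 = {2, 6, 7, 8}  B7 = {3, 4, 8, 9}
Tree: B1–B2, B1–B3, B1–B4, B3–B5, B1–B6, B4–B7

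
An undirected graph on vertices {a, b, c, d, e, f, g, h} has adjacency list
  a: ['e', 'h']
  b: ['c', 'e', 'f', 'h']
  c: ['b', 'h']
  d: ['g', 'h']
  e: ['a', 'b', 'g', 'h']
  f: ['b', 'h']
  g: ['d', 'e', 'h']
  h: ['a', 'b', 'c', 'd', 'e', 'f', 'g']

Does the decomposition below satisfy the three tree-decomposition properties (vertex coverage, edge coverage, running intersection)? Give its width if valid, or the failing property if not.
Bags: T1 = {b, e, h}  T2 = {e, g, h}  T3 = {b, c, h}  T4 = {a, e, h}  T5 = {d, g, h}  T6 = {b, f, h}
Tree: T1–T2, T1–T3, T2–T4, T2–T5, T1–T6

Every vertex of G appears in some bag (union = {a, b, c, d, e, f, g, h}); every edge is covered by a bag; and for each vertex v the set of bags containing v is connected in the bag tree. The decomposition is therefore valid. The largest bag has 3 vertices, so the width is 2.

Yes; width 2.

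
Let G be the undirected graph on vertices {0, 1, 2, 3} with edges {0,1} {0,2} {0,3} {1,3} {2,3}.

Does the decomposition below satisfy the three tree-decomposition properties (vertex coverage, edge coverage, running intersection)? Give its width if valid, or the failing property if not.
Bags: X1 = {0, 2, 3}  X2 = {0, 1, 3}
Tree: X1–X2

Vertex coverage: the bags together contain {0, 1, 2, 3}, the full vertex set. Edge coverage: each edge of G has both endpoints in at least one bag. Running intersection: for every vertex, the bags containing it form a connected subtree. All three properties hold, so this is a valid tree decomposition of width max|bag| − 1 = 2, and hence tw(G) ≤ 2.

Yes; width 2.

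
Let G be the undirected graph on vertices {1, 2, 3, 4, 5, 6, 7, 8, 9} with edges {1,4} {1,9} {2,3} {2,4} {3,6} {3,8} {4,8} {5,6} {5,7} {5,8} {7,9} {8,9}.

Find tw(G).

A width-3 tree decomposition is:
Bags: B1 = {3, 5, 6, 7}  B2 = {3, 5, 7, 8}  B3 = {3, 7, 8, 9}  B4 = {2, 3, 8, 9}  B5 = {2, 4, 8, 9}  B6 = {1, 2, 4, 9}
Tree: B1–B2, B2–B3, B3–B4, B4–B5, B5–B6
Every bag has size at most 4, so the width is 4 − 1 = 3 and tw(G) ≤ 3. For the lower bound: the 4 vertex sets {5,6,7}, {3}, {8}, {1,2,4,9} are disjoint, each induces a connected subgraph, and every pair is joined by at least one edge of G. Contracting each set to a single vertex therefore yields K_{4} as a minor, and since treewidth is minor-monotone, tw(G) ≥ tw(K_{4}) = 3. The upper and lower bounds meet at 3, so that is the treewidth.

3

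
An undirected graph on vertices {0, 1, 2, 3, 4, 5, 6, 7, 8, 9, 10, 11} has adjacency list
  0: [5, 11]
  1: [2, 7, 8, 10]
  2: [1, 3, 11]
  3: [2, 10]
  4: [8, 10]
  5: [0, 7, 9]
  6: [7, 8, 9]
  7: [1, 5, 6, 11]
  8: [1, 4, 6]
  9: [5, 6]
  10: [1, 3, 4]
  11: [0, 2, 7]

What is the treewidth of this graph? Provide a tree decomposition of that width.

The largest bag has 4 vertices, giving width 3; this decomposition certifies tw(G) ≤ 3. For the lower bound: the 4 vertex sets {0,5,9}, {11}, {7}, {1,2,6,8} are disjoint, each induces a connected subgraph, and every pair is joined by at least one edge of G. Contracting each set to a single vertex therefore yields K_{4} as a minor, and since treewidth is minor-monotone, tw(G) ≥ tw(K_{4}) = 3. Combining the bounds, tw(G) = 3.

Treewidth 3.
One optimal decomposition is:
Bags: B1 = {0, 5, 9, 11}  B2 = {5, 7, 9, 11}  B3 = {6, 7, 9, 11}  B4 = {2, 6, 7, 11}  B5 = {1, 2, 6, 7}  B6 = {1, 2, 6, 8}  B7 = {1, 2, 3, 8}  B8 = {1, 3, 8, 10}  B9 = {3, 4, 8, 10}
Tree: B1–B2, B2–B3, B3–B4, B4–B5, B5–B6, B6–B7, B7–B8, B8–B9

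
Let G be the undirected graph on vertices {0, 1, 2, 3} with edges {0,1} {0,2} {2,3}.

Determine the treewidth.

1

A width-1 tree decomposition is:
Bags: B1 = {0, 2}  B2 = {2, 3}  B3 = {0, 1}
Tree: B1–B2, B1–B3
The largest bag has 2 vertices, giving width 1; this decomposition certifies tw(G) ≤ 1. G has an edge, so its treewidth is at least 1. The upper and lower bounds meet at 1, so that is the treewidth.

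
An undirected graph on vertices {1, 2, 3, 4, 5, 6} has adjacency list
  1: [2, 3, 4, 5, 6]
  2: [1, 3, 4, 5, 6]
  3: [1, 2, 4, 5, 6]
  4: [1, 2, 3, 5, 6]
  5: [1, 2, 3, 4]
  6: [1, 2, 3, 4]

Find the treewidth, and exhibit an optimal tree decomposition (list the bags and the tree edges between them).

Treewidth 4.
One such decomposition:
Bags: B1 = {1, 2, 3, 4, 6}  B2 = {1, 2, 3, 4, 5}
Tree: B1–B2

Every bag has size at most 5, so the width is 5 − 1 = 4 and tw(G) ≤ 4. For the lower bound, the 5 vertices {1, 2, 3, 4, 5} are pairwise adjacent, and any tree decomposition puts a clique entirely inside one bag — forcing width ≥ 4. The upper and lower bounds meet at 4, so that is the treewidth.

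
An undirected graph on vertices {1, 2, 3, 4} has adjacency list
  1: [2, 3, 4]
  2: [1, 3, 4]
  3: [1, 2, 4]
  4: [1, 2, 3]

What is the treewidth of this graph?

3

A width-3 tree decomposition is:
Bags: B1 = {1, 2, 3, 4}
Tree: (single bag)
With just one bag of size 4, the width is 4 − 1 = 3, so tw(G) ≤ 3. For the lower bound, the 4 vertices {1, 2, 3, 4} are pairwise adjacent, and any tree decomposition puts a clique entirely inside one bag — forcing width ≥ 3. The upper and lower bounds meet at 3, so that is the treewidth.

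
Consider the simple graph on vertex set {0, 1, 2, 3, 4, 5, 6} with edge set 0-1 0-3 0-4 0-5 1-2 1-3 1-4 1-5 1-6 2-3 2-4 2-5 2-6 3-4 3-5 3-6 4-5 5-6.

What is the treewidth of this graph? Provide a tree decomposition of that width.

Each bag holds 5 vertices, so the decomposition has width 4, which upper-bounds the treewidth. On the other hand G contains the 5-clique {0, 1, 3, 4, 5}. A clique must lie in a single bag of any decomposition, so no decomposition can have width below 4. Hence tw(G) = 4 exactly.

Treewidth 4.
One optimal decomposition is:
Bags: B1 = {1, 2, 3, 5, 6}  B2 = {1, 2, 3, 4, 5}  B3 = {0, 1, 3, 4, 5}
Tree: B1–B2, B2–B3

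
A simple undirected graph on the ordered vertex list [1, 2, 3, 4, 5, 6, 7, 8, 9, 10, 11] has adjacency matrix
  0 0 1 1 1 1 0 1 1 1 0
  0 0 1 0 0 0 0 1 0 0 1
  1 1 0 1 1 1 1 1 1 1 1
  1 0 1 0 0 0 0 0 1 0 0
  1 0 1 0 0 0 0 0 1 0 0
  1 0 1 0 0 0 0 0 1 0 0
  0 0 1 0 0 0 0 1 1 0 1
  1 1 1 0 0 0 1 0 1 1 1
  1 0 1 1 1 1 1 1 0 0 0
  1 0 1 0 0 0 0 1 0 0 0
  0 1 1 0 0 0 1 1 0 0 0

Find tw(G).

3

A width-3 tree decomposition is:
Bags: B1 = {3, 7, 8, 11}  B2 = {3, 7, 8, 9}  B3 = {2, 3, 8, 11}  B4 = {1, 3, 8, 9}  B5 = {1, 3, 5, 9}  B6 = {1, 3, 8, 10}  B7 = {1, 3, 6, 9}  B8 = {1, 3, 4, 9}
Tree: B1–B2, B1–B3, B2–B4, B4–B5, B4–B6, B5–B7, B5–B8
Every bag has size at most 4, so the width is 4 − 1 = 3 and tw(G) ≤ 3. For the lower bound, the 4 vertices {1, 3, 8, 9} are pairwise adjacent, and any tree decomposition puts a clique entirely inside one bag — forcing width ≥ 3. The upper and lower bounds meet at 3, so that is the treewidth.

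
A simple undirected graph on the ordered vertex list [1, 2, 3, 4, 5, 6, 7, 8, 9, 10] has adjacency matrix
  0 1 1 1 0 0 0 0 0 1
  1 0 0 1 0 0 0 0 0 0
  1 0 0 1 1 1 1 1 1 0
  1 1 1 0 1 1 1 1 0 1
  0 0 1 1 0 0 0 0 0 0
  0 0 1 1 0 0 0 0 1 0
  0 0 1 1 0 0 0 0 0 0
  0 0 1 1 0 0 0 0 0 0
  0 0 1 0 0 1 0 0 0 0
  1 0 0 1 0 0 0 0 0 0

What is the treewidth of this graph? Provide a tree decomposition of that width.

The largest bag has 3 vertices, giving width 2; this decomposition certifies tw(G) ≤ 2. Conversely, {3, 6, 9} is a clique of size 3, and the vertices of any clique must share a bag in every tree decomposition; so some bag has ≥ 3 vertices and tw(G) ≥ 2. Combining the bounds, tw(G) = 2.

Treewidth 2.
Bags: B1 = {3, 4, 8}  B2 = {3, 4, 7}  B3 = {3, 4, 6}  B4 = {1, 3, 4}  B5 = {3, 4, 5}  B6 = {3, 6, 9}  B7 = {1, 4, 10}  B8 = {1, 2, 4}
Tree: B1–B2, B1–B3, B1–B4, B3–B5, B3–B6, B4–B7, B7–B8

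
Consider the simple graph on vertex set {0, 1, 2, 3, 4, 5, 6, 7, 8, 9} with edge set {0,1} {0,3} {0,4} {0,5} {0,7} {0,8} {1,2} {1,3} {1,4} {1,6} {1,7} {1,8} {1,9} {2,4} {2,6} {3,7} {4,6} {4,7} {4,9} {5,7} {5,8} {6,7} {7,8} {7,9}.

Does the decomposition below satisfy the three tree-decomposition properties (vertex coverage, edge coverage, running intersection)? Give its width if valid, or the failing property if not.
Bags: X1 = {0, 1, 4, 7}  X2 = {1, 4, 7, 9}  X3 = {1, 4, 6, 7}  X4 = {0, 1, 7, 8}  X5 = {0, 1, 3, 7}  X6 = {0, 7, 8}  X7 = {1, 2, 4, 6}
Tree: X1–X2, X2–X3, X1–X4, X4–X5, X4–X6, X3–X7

A tree decomposition must satisfy three properties: every vertex lies in some bag; for every edge, both endpoints lie together in some bag; and for every vertex, the bags containing it form a connected subtree. Here vertex 5 appears in no bag, so the decomposition is invalid.

No — vertex 5 appears in no bag.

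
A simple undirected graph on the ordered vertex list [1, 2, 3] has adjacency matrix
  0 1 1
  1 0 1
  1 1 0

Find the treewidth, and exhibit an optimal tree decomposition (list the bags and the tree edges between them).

Treewidth 2.
Bags: B1 = {1, 2, 3}
Tree: (single bag)

With just one bag of size 3, the width is 3 − 1 = 2, so tw(G) ≤ 2. For the lower bound, the 3 vertices {1, 2, 3} are pairwise adjacent, and any tree decomposition puts a clique entirely inside one bag — forcing width ≥ 2. Combining the bounds, tw(G) = 2.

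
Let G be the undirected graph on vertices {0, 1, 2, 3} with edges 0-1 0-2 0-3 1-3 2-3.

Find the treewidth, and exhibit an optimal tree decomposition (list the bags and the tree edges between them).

The largest bag has 3 vertices, giving width 2; this decomposition certifies tw(G) ≤ 2. For the lower bound, the 3 vertices {0, 1, 3} are pairwise adjacent, and any tree decomposition puts a clique entirely inside one bag — forcing width ≥ 2. Combining the bounds, tw(G) = 2.

Treewidth 2.
One such decomposition:
Bags: B1 = {0, 2, 3}  B2 = {0, 1, 3}
Tree: B1–B2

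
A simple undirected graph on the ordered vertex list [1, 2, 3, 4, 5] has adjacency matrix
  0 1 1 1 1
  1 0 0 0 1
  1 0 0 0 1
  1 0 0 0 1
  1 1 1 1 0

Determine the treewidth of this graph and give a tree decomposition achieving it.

Treewidth 2.
One such decomposition:
Bags: B1 = {1, 3, 5}  B2 = {1, 4, 5}  B3 = {1, 2, 5}
Tree: B1–B2, B1–B3

Each bag holds 3 vertices, so the decomposition has width 2, which upper-bounds the treewidth. On the other hand G contains the 3-clique {1, 2, 5}. A clique must lie in a single bag of any decomposition, so no decomposition can have width below 2. Therefore the treewidth is 2.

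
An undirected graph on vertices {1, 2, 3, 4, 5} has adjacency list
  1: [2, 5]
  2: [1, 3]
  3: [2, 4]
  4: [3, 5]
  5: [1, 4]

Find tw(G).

2

A width-2 tree decomposition is:
Bags: B1 = {2, 3, 4}  B2 = {1, 2, 4}  B3 = {1, 4, 5}
Tree: B1–B2, B2–B3
Each bag holds 3 vertices, so the decomposition has width 2, which upper-bounds the treewidth. For the lower bound, G contains the cycle 4–3–2–1–5–4, so G is not a forest; only forests have treewidth ≤ 1, hence tw(G) ≥ 2. Hence tw(G) = 2 exactly.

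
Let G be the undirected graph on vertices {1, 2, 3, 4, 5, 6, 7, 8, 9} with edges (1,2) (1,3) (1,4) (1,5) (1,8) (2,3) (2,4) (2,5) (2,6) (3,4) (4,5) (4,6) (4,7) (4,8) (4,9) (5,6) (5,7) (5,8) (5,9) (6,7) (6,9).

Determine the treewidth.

3

A width-3 tree decomposition is:
Bags: B1 = {2, 4, 5, 6}  B2 = {4, 5, 6, 9}  B3 = {1, 2, 4, 5}  B4 = {1, 4, 5, 8}  B5 = {1, 2, 3, 4}  B6 = {4, 5, 6, 7}
Tree: B1–B2, B1–B3, B3–B4, B3–B5, B2–B6
The largest bag has 4 vertices, giving width 3; this decomposition certifies tw(G) ≤ 3. For the lower bound, the 4 vertices {1, 2, 3, 4} are pairwise adjacent, and any tree decomposition puts a clique entirely inside one bag — forcing width ≥ 3. The upper and lower bounds meet at 3, so that is the treewidth.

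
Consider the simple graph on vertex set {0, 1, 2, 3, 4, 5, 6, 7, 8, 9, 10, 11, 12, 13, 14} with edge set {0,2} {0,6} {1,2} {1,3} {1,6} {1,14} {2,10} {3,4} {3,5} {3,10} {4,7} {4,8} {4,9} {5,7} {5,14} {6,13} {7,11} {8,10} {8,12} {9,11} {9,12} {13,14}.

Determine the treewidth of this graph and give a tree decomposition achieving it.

Treewidth 3.
Bags: B1 = {8, 9, 11, 12}  B2 = {4, 8, 9, 11}  B3 = {4, 7, 8, 11}  B4 = {4, 7, 8, 10}  B5 = {3, 4, 7, 10}  B6 = {3, 5, 7, 10}  B7 = {2, 3, 5, 10}  B8 = {1, 2, 3, 5}  B9 = {1, 2, 5, 14}  B10 = {0, 1, 2, 14}  B11 = {0, 1, 6, 14}  B12 = {0, 6, 13, 14}
Tree: B1–B2, B2–B3, B3–B4, B4–B5, B5–B6, B6–B7, B7–B8, B8–B9, B9–B10, B10–B11, B11–B12

The largest bag has 4 vertices, giving width 3; this decomposition certifies tw(G) ≤ 3. For the lower bound: the 4 vertex sets {9,11,12}, {8}, {4}, {3,5,7,10} are disjoint, each induces a connected subgraph, and every pair is joined by at least one edge of G. Contracting each set to a single vertex therefore yields K_{4} as a minor, and since treewidth is minor-monotone, tw(G) ≥ tw(K_{4}) = 3. Therefore the treewidth is 3.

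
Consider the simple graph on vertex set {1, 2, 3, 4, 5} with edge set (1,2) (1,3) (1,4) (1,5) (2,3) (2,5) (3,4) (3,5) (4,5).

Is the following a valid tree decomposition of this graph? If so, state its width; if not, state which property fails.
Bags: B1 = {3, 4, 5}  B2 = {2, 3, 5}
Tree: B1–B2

A tree decomposition must satisfy three properties: every vertex lies in some bag; for every edge, both endpoints lie together in some bag; and for every vertex, the bags containing it form a connected subtree. Here vertex 1 appears in no bag, so the decomposition is invalid.

No — vertex 1 appears in no bag.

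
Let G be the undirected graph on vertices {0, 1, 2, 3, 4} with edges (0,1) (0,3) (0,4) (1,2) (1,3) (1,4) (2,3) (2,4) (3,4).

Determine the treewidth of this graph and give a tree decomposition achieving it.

Treewidth 3.
One optimal decomposition is:
Bags: B1 = {1, 2, 3, 4}  B2 = {0, 1, 3, 4}
Tree: B1–B2

The largest bag has 4 vertices, giving width 3; this decomposition certifies tw(G) ≤ 3. On the other hand G contains the 4-clique {0, 1, 3, 4}. A clique must lie in a single bag of any decomposition, so no decomposition can have width below 3. Hence tw(G) = 3 exactly.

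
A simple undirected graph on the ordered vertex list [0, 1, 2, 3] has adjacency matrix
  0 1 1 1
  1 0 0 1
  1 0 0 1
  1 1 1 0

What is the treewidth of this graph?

2

A width-2 tree decomposition is:
Bags: B1 = {0, 1, 3}  B2 = {0, 2, 3}
Tree: B1–B2
The largest bag has 3 vertices, giving width 2; this decomposition certifies tw(G) ≤ 2. On the other hand G contains the 3-clique {0, 1, 3}. A clique must lie in a single bag of any decomposition, so no decomposition can have width below 2. Therefore the treewidth is 2.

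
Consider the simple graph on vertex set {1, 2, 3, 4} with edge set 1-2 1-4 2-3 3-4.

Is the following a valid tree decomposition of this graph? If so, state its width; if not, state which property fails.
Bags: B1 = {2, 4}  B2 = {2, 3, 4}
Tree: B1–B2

A tree decomposition must satisfy three properties: every vertex lies in some bag; for every edge, both endpoints lie together in some bag; and for every vertex, the bags containing it form a connected subtree. Here vertex 1 appears in no bag, so the decomposition is invalid.

No — vertex 1 appears in no bag.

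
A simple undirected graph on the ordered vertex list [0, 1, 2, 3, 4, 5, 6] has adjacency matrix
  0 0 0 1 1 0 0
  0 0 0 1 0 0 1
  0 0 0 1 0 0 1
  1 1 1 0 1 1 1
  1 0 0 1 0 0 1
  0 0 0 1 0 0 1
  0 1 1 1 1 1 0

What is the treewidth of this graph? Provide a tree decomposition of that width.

Treewidth 2.
One such decomposition:
Bags: B1 = {3, 4, 6}  B2 = {1, 3, 6}  B3 = {0, 3, 4}  B4 = {3, 5, 6}  B5 = {2, 3, 6}
Tree: B1–B2, B1–B3, B1–B4, B4–B5

The largest bag has 3 vertices, giving width 2; this decomposition certifies tw(G) ≤ 2. On the other hand G contains the 3-clique {0, 3, 4}. A clique must lie in a single bag of any decomposition, so no decomposition can have width below 2. Hence tw(G) = 2 exactly.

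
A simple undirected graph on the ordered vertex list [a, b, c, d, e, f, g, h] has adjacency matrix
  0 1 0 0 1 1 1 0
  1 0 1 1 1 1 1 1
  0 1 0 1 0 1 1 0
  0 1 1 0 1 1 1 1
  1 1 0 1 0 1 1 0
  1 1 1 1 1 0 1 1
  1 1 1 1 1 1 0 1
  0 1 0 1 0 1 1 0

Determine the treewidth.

A width-4 tree decomposition is:
Bags: B1 = {b, d, e, f, g}  B2 = {b, c, d, f, g}  B3 = {b, d, f, g, h}  B4 = {a, b, e, f, g}
Tree: B1–B2, B2–B3, B1–B4
Each bag holds 5 vertices, so the decomposition has width 4, which upper-bounds the treewidth. For the lower bound, the 5 vertices {b, d, e, f, g} are pairwise adjacent, and any tree decomposition puts a clique entirely inside one bag — forcing width ≥ 4. Combining the bounds, tw(G) = 4.

4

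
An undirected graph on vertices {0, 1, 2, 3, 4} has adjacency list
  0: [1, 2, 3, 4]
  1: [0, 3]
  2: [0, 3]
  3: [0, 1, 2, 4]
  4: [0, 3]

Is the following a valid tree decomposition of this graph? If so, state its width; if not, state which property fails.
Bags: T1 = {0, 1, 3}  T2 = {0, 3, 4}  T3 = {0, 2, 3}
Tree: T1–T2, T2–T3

Yes; width 2.

Checking the three conditions: (i) the bags cover all of {0, 1, 2, 3, 4}; (ii) for each edge, some bag contains both endpoints; (iii) the bags containing any fixed vertex form a subtree. All hold, so the decomposition is valid with width 3 − 1 = 2.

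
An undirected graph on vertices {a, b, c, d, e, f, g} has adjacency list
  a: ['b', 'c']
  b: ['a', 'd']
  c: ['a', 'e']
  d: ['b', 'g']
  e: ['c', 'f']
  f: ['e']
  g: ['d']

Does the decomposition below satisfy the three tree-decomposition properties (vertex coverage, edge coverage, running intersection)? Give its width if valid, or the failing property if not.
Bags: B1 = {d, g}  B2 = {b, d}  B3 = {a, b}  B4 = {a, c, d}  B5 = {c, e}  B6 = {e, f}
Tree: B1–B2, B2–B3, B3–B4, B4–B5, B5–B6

No — bags containing vertex d are not connected in the tree.

A tree decomposition must satisfy three properties: every vertex lies in some bag; for every edge, both endpoints lie together in some bag; and for every vertex, the bags containing it form a connected subtree. Here bags containing vertex d are not connected in the tree, so the decomposition is invalid.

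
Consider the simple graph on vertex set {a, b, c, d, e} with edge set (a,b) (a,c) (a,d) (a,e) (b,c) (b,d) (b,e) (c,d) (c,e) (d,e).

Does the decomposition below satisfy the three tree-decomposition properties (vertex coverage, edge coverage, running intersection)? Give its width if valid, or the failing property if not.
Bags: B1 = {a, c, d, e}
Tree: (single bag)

A tree decomposition must satisfy three properties: every vertex lies in some bag; for every edge, both endpoints lie together in some bag; and for every vertex, the bags containing it form a connected subtree. Here vertex b appears in no bag, so the decomposition is invalid.

No — vertex b appears in no bag.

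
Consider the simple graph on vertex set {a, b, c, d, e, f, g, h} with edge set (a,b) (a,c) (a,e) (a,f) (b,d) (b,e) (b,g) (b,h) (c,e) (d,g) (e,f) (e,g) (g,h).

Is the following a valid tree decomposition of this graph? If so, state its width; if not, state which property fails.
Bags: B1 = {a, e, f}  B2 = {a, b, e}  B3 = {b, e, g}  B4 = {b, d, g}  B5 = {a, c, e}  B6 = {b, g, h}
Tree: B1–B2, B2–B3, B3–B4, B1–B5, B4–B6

Yes; width 2.

Vertex coverage: the bags together contain {a, b, c, d, e, f, g, h}, the full vertex set. Edge coverage: each edge of G has both endpoints in at least one bag. Running intersection: for every vertex, the bags containing it form a connected subtree. All three properties hold, so this is a valid tree decomposition of width max|bag| − 1 = 2, and hence tw(G) ≤ 2.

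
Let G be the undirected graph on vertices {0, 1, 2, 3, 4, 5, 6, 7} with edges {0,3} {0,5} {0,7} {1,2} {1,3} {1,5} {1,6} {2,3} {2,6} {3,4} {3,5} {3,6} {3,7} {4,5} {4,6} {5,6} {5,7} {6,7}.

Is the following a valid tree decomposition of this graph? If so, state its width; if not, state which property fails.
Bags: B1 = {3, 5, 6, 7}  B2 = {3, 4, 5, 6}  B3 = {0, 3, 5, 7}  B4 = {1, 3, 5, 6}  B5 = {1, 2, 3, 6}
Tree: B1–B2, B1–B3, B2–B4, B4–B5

Yes; width 3.

Vertex coverage: the bags together contain {0, 1, 2, 3, 4, 5, 6, 7}, the full vertex set. Edge coverage: each edge of G has both endpoints in at least one bag. Running intersection: for every vertex, the bags containing it form a connected subtree. All three properties hold, so this is a valid tree decomposition of width max|bag| − 1 = 3, and hence tw(G) ≤ 3.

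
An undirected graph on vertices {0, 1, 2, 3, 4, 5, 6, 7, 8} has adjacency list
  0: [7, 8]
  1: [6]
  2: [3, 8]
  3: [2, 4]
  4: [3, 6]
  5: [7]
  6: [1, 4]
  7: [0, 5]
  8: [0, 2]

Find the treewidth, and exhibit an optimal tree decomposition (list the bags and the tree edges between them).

Treewidth 1.
Bags: B1 = {5, 7}  B2 = {0, 7}  B3 = {0, 8}  B4 = {2, 8}  B5 = {2, 3}  B6 = {3, 4}  B7 = {4, 6}  B8 = {1, 6}
Tree: B1–B2, B2–B3, B3–B4, B4–B5, B5–B6, B6–B7, B7–B8

Each bag holds 2 vertices, so the decomposition has width 1, which upper-bounds the treewidth. Since G has at least one edge (e.g. 5–7), it is not an edgeless graph, so tw(G) ≥ 1. Therefore the treewidth is 1.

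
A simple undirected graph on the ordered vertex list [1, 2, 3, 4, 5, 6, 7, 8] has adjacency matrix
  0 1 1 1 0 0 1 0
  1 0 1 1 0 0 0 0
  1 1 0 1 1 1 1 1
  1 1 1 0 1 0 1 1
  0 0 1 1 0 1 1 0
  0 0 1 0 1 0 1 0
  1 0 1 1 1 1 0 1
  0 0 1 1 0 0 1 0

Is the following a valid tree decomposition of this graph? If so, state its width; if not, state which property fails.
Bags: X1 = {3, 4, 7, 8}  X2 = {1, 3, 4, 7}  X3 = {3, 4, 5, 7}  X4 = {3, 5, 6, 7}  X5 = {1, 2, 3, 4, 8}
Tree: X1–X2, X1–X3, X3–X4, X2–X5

A tree decomposition must satisfy three properties: every vertex lies in some bag; for every edge, both endpoints lie together in some bag; and for every vertex, the bags containing it form a connected subtree. Here bags containing vertex 8 are not connected in the tree, so the decomposition is invalid.

No — bags containing vertex 8 are not connected in the tree.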